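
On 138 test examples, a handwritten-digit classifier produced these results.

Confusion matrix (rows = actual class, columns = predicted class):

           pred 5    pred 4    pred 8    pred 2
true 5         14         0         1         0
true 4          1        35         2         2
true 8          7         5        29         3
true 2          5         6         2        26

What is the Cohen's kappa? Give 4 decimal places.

Observed agreement pₒ = trace/N = 104/138 = 0.75362
Expected agreement pₑ = Σ (rowᵢ·colᵢ)/N² = (15·27 + 40·46 + 44·34 + 39·31)/138² = 0.25992
κ = (pₒ − pₑ)/(1 − pₑ) = (0.75362 − 0.25992)/(1 − 0.25992) = 0.6671

0.6671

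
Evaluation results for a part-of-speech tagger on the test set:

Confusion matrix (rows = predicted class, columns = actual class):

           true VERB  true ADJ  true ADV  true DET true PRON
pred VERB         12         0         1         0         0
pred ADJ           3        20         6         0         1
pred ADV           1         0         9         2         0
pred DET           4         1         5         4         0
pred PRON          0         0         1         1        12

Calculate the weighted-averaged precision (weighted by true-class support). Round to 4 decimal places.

0.7482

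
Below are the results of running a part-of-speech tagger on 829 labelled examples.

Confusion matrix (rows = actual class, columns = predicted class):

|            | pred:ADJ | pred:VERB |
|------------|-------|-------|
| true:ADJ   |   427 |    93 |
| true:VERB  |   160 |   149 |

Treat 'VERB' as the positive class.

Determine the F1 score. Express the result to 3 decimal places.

0.541

Precision = TP/(TP+FP) = 149/242 = 0.6157
Recall = TP/(TP+FN) = 149/309 = 0.4822
F1 = 2·TP/(2·TP+FP+FN) = 298/551 = 0.541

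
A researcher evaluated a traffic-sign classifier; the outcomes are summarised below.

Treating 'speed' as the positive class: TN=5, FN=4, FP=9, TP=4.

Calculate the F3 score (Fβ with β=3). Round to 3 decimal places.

0.471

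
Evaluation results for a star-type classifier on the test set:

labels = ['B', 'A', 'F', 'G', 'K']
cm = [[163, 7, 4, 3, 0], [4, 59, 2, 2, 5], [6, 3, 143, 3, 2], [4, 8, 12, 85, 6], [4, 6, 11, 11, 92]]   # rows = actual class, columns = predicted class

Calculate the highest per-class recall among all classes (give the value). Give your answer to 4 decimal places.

0.9209

Per-class recall (TP/(TP+FN)):
  B: TP=163, FN=7+4+3+0=14 → 163/177 = 0.92090
  A: TP=59, FN=4+2+2+5=13 → 59/72 = 0.81944
  F: TP=143, FN=6+3+3+2=14 → 143/157 = 0.91083
  G: TP=85, FN=4+8+12+6=30 → 85/115 = 0.73913
  K: TP=92, FN=4+6+11+11=32 → 92/124 = 0.74194
Highest is class 'B' with recall = 0.9209.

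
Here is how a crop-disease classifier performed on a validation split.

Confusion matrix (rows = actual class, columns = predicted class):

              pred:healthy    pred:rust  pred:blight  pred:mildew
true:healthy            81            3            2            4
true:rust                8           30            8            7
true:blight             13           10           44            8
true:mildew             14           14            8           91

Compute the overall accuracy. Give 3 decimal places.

0.713

Accuracy = trace / total = (81+30+44+91=246) / 345 = 246/345 = 0.713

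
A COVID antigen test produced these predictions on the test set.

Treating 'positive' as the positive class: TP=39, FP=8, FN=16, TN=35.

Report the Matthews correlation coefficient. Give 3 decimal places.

0.520

MCC = (TP·TN − FP·FN) / √((TP+FP)(TP+FN)(TN+FP)(TN+FN))
Numerator = 39·35 − 8·16 = 1237
Denominator = √(47·55·43·51) = √5668905 = 2380.9462
MCC = 1237 / 2380.9462 = 0.520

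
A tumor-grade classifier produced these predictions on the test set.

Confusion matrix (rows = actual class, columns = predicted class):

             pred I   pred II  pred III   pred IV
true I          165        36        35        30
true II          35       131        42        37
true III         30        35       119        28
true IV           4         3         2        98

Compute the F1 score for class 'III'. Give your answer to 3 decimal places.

Take TP from the diagonal, FP from the rest of the 'III' prediction marginal, FN from the rest of the 'III' actual marginal.
F1 score = 2·TP/(2·TP+FP+FN).
III: TP=119, FP=35+42+2=79, FN=30+35+28=93 → 238/410 = 0.5805

0.580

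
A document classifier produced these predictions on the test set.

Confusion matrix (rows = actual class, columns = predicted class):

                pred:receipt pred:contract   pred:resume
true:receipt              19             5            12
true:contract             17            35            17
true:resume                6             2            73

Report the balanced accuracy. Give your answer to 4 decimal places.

0.6454

Balanced accuracy = mean of per-class recall.
  receipt: recall = 19/36 = 0.52778
  contract: recall = 35/69 = 0.50725
  resume: recall = 73/81 = 0.90123
Mean = (0.52778 + 0.50725 + 0.90123) / 3 = 0.6454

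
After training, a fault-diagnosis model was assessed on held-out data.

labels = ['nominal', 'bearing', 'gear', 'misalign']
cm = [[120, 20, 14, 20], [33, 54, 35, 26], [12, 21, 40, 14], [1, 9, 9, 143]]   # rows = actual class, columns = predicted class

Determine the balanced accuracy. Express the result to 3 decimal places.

Balanced accuracy = mean of per-class recall.
  nominal: recall = 120/174 = 0.6897
  bearing: recall = 54/148 = 0.3649
  gear: recall = 40/87 = 0.4598
  misalign: recall = 143/162 = 0.8827
Mean = (0.6897 + 0.3649 + 0.4598 + 0.8827) / 4 = 0.599

0.599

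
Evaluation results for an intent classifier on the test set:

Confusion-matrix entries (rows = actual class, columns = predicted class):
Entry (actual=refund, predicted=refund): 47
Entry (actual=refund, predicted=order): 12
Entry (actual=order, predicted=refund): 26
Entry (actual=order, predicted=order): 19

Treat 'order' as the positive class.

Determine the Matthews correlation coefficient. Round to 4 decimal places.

MCC = (TP·TN − FP·FN) / √((TP+FP)(TP+FN)(TN+FP)(TN+FN))
Numerator = 19·47 − 12·26 = 581
Denominator = √(31·45·59·73) = √6008265 = 2451.1762
MCC = 581 / 2451.1762 = 0.2370

0.2370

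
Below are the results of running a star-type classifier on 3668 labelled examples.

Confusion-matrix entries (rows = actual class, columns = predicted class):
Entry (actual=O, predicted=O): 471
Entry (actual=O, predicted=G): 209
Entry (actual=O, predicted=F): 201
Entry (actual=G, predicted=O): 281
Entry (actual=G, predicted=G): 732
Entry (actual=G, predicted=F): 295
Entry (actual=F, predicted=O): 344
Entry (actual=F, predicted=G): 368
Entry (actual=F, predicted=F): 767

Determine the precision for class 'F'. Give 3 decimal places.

One-vs-rest for 'F': TP = diagonal; FP = other classes predicted 'F'; FN = 'F' predicted as other.
precision = TP/(TP+FP).
F: TP=767, FP=201+295=496 → 767/1263 = 0.6073

0.607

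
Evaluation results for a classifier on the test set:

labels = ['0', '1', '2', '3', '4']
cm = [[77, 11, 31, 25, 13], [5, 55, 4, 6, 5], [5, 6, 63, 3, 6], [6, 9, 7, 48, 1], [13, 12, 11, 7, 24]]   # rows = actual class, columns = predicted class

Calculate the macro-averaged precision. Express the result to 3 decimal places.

0.578

Per-class precision (TP/(TP+FP)):
  0: TP=77, FP=5+5+6+13=29 → 77/106 = 0.7264
  1: TP=55, FP=11+6+9+12=38 → 55/93 = 0.5914
  2: TP=63, FP=31+4+7+11=53 → 63/116 = 0.5431
  3: TP=48, FP=25+6+3+7=41 → 48/89 = 0.5393
  4: TP=24, FP=13+5+6+1=25 → 24/49 = 0.4898
Macro-precision = mean = (0.7264 + 0.5914 + 0.5431 + 0.5393 + 0.4898) / 5 = 0.578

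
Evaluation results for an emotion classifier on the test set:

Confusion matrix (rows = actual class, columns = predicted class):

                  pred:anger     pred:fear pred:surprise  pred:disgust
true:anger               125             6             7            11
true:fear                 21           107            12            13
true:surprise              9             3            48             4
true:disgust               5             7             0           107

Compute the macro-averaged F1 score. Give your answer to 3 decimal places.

0.790

Per-class F1 score (2·TP/(2·TP+FP+FN)):
  anger: TP=125, FP=21+9+5=35, FN=6+7+11=24 → 250/309 = 0.8091
  fear: TP=107, FP=6+3+7=16, FN=21+12+13=46 → 214/276 = 0.7754
  surprise: TP=48, FP=7+12+0=19, FN=9+3+4=16 → 96/131 = 0.7328
  disgust: TP=107, FP=11+13+4=28, FN=5+7+0=12 → 214/254 = 0.8425
Macro-F1 score = mean = (0.8091 + 0.7754 + 0.7328 + 0.8425) / 4 = 0.790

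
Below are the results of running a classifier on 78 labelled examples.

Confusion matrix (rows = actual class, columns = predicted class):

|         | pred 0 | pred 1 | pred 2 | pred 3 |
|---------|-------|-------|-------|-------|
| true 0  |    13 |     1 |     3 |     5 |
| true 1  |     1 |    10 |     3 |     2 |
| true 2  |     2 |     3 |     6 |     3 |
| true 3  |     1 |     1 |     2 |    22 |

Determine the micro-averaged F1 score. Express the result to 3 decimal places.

Micro-averaging pools counts across classes: ΣTP=51, ΣFP=27, ΣFN=27.
Micro-F1 score = 2·TP/(2·TP+FP+FN) on pooled counts = 0.654 (equals overall accuracy in single-label multiclass).

0.654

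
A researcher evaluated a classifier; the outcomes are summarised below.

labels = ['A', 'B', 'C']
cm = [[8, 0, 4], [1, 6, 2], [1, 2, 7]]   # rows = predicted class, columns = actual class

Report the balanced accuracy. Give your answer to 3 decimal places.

Balanced accuracy = mean of per-class recall.
  A: recall = 8/10 = 0.8000
  B: recall = 6/8 = 0.7500
  C: recall = 7/13 = 0.5385
Mean = (0.8000 + 0.7500 + 0.5385) / 3 = 0.696

0.696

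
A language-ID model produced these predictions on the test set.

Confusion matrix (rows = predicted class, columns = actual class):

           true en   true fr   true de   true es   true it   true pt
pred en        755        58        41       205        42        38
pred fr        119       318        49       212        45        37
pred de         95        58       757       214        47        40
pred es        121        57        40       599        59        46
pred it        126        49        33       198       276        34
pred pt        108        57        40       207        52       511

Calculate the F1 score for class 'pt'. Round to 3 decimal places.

0.608

One-vs-rest for 'pt': TP = diagonal; FP = other classes predicted 'pt'; FN = 'pt' predicted as other.
F1 score = 2·TP/(2·TP+FP+FN).
pt: TP=511, FP=108+57+40+207+52=464, FN=38+37+40+46+34=195 → 1022/1681 = 0.6080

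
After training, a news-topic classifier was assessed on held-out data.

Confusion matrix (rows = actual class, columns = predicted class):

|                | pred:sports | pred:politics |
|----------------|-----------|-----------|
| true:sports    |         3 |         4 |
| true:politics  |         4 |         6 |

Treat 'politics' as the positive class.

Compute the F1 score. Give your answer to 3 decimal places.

0.600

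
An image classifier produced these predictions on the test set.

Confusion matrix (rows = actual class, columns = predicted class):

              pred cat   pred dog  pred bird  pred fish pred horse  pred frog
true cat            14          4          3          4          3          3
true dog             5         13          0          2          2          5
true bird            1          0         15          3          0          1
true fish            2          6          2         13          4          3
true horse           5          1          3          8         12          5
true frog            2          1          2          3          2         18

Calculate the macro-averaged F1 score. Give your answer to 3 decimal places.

Per-class F1 score (2·TP/(2·TP+FP+FN)):
  cat: TP=14, FP=5+1+2+5+2=15, FN=4+3+4+3+3=17 → 28/60 = 0.4667
  dog: TP=13, FP=4+0+6+1+1=12, FN=5+0+2+2+5=14 → 26/52 = 0.5000
  bird: TP=15, FP=3+0+2+3+2=10, FN=1+0+3+0+1=5 → 30/45 = 0.6667
  fish: TP=13, FP=4+2+3+8+3=20, FN=2+6+2+4+3=17 → 26/63 = 0.4127
  horse: TP=12, FP=3+2+0+4+2=11, FN=5+1+3+8+5=22 → 24/57 = 0.4211
  frog: TP=18, FP=3+5+1+3+5=17, FN=2+1+2+3+2=10 → 36/63 = 0.5714
Macro-F1 score = mean = (0.4667 + 0.5000 + 0.6667 + 0.4127 + 0.4211 + 0.5714) / 6 = 0.506

0.506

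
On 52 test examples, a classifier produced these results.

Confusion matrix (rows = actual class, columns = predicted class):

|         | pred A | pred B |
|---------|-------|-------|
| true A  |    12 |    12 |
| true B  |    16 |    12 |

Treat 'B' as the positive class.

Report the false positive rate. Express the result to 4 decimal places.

0.5000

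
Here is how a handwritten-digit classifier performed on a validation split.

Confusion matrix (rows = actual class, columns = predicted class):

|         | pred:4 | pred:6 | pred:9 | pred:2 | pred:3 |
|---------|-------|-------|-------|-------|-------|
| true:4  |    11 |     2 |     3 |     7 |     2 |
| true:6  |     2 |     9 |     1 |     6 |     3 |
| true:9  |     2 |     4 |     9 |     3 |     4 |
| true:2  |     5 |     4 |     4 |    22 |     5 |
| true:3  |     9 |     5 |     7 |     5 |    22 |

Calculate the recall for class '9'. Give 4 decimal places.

recall = TP/(TP+FN).
9: TP=9, FN=2+4+3+4=13 → 9/22 = 0.40909

0.4091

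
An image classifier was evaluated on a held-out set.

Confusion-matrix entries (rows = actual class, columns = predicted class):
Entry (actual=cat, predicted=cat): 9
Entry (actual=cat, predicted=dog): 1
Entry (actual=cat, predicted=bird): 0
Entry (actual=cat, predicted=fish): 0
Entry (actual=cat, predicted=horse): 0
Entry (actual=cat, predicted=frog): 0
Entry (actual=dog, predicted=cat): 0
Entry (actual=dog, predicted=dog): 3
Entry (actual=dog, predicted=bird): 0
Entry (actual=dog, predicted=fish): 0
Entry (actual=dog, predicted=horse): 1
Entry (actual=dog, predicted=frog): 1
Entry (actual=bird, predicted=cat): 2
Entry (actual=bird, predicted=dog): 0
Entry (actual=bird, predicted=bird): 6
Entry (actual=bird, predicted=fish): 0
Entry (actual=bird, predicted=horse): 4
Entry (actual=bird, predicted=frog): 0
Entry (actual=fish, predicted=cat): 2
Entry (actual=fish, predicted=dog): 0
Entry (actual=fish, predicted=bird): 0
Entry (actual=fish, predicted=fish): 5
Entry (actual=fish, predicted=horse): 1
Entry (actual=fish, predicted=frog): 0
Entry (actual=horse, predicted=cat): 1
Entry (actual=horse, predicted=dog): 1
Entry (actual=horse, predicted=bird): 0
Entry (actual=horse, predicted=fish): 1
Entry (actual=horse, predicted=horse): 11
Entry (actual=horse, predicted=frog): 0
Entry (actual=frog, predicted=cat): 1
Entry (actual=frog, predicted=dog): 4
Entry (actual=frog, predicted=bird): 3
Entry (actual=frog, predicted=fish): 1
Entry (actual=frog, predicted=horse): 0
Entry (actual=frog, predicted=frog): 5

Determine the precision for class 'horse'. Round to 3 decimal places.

0.647

Treat 'horse' as positive and all other classes as negative.
precision = TP/(TP+FP).
horse: TP=11, FP=0+1+4+1+0=6 → 11/17 = 0.6471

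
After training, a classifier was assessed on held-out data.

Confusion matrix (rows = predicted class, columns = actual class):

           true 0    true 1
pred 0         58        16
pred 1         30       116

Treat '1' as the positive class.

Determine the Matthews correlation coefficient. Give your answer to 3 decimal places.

0.558

MCC = (TP·TN − FP·FN) / √((TP+FP)(TP+FN)(TN+FP)(TN+FN))
Numerator = 116·58 − 30·16 = 6248
Denominator = √(146·132·88·74) = √125499264 = 11202.6454
MCC = 6248 / 11202.6454 = 0.558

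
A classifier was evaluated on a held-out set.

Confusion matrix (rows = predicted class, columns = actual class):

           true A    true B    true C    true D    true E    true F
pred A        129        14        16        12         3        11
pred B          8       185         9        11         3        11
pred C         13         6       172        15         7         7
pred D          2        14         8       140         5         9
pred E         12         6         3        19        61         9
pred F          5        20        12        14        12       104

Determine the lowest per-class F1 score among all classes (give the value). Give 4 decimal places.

0.6070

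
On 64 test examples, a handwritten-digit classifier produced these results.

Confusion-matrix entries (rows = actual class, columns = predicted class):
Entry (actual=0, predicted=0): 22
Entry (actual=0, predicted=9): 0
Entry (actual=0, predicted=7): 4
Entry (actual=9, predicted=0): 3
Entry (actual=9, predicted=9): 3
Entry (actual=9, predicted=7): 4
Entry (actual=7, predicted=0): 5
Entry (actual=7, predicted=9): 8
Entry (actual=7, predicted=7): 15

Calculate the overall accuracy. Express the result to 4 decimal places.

0.6250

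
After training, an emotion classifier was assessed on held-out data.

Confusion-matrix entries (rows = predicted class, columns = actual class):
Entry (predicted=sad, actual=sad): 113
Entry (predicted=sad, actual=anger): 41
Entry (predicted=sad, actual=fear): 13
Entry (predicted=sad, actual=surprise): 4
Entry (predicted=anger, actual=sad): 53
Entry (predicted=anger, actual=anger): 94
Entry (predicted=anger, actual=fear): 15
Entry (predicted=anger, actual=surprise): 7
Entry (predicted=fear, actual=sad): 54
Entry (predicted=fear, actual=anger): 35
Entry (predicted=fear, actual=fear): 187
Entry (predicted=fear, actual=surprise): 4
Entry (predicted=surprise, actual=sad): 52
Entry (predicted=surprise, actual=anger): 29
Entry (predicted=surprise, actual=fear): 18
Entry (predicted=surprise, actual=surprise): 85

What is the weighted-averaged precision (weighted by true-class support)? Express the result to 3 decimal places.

Per-class precision (TP/(TP+FP)):
  sad: TP=113, FP=41+13+4=58 → 113/171 = 0.6608
  anger: TP=94, FP=53+15+7=75 → 94/169 = 0.5562
  fear: TP=187, FP=54+35+4=93 → 187/280 = 0.6679
  surprise: TP=85, FP=52+29+18=99 → 85/184 = 0.4620
Weighted-precision = Σ (supportᵢ/N)·precisionᵢ with N=804: (272/804)·0.6608 + (199/804)·0.5562 + (233/804)·0.6679 + (100/804)·0.4620 = 0.612

0.612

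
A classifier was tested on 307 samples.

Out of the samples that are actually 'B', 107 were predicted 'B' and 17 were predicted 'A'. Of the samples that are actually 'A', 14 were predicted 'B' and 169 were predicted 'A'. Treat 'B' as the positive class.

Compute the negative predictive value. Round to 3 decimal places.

0.909

NPV = TN/(TN+FN) = 169/(169+17) = 0.909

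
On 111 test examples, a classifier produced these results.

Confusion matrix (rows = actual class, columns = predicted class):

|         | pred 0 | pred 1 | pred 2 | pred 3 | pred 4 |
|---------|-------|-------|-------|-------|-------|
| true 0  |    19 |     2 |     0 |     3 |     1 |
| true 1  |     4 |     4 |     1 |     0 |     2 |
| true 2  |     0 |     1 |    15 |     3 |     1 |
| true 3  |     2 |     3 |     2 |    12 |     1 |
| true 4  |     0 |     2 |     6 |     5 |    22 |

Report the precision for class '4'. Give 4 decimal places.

precision = TP/(TP+FP).
4: TP=22, FP=1+2+1+1=5 → 22/27 = 0.81481

0.8148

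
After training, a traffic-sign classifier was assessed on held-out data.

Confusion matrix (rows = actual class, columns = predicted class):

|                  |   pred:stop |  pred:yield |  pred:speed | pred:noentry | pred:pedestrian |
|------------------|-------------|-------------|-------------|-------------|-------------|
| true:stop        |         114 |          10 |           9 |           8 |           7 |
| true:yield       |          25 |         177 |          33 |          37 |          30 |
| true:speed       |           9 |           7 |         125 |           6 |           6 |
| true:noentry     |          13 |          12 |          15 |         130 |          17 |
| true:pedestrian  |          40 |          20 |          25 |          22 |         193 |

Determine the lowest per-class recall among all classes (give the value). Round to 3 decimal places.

0.586

Per-class recall (TP/(TP+FN)):
  stop: TP=114, FN=10+9+8+7=34 → 114/148 = 0.7703
  yield: TP=177, FN=25+33+37+30=125 → 177/302 = 0.5861
  speed: TP=125, FN=9+7+6+6=28 → 125/153 = 0.8170
  noentry: TP=130, FN=13+12+15+17=57 → 130/187 = 0.6952
  pedestrian: TP=193, FN=40+20+25+22=107 → 193/300 = 0.6433
Lowest is class 'yield' with recall = 0.586.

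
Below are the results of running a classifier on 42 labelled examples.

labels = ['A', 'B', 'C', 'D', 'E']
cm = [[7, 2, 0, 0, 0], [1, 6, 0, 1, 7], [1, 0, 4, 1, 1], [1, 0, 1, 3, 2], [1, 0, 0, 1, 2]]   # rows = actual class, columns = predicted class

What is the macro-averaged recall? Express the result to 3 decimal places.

0.536

Per-class recall (TP/(TP+FN)):
  A: TP=7, FN=2+0+0+0=2 → 7/9 = 0.7778
  B: TP=6, FN=1+0+1+7=9 → 6/15 = 0.4000
  C: TP=4, FN=1+0+1+1=3 → 4/7 = 0.5714
  D: TP=3, FN=1+0+1+2=4 → 3/7 = 0.4286
  E: TP=2, FN=1+0+0+1=2 → 2/4 = 0.5000
Macro-recall = mean = (0.7778 + 0.4000 + 0.5714 + 0.4286 + 0.5000) / 5 = 0.536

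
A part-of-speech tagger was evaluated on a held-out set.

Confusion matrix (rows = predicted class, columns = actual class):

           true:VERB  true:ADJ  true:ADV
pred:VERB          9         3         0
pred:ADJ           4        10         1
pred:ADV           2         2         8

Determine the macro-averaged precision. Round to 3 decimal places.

Per-class precision (TP/(TP+FP)):
  VERB: TP=9, FP=3+0=3 → 9/12 = 0.7500
  ADJ: TP=10, FP=4+1=5 → 10/15 = 0.6667
  ADV: TP=8, FP=2+2=4 → 8/12 = 0.6667
Macro-precision = mean = (0.7500 + 0.6667 + 0.6667) / 3 = 0.694

0.694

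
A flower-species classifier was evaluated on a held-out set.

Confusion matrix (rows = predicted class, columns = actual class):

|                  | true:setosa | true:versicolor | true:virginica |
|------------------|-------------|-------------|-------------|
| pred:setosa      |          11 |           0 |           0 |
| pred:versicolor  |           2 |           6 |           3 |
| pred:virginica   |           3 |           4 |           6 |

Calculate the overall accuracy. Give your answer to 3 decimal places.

Accuracy = trace / total = (11+6+6=23) / 35 = 23/35 = 0.657

0.657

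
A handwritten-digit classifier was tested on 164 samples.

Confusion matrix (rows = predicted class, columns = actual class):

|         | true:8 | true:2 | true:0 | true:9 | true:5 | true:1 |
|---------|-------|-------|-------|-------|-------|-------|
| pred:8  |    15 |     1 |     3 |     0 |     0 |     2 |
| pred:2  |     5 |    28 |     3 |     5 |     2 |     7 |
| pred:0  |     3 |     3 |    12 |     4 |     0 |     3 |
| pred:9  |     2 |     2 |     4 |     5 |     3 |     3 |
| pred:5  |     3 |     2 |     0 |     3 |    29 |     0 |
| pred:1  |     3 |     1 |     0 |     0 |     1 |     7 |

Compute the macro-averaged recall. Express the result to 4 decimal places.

Per-class recall (TP/(TP+FN)):
  8: TP=15, FN=5+3+2+3+3=16 → 15/31 = 0.48387
  2: TP=28, FN=1+3+2+2+1=9 → 28/37 = 0.75676
  0: TP=12, FN=3+3+4+0+0=10 → 12/22 = 0.54545
  9: TP=5, FN=0+5+4+3+0=12 → 5/17 = 0.29412
  5: TP=29, FN=0+2+0+3+1=6 → 29/35 = 0.82857
  1: TP=7, FN=2+7+3+3+0=15 → 7/22 = 0.31818
Macro-recall = mean = (0.48387 + 0.75676 + 0.54545 + 0.29412 + 0.82857 + 0.31818) / 6 = 0.5378

0.5378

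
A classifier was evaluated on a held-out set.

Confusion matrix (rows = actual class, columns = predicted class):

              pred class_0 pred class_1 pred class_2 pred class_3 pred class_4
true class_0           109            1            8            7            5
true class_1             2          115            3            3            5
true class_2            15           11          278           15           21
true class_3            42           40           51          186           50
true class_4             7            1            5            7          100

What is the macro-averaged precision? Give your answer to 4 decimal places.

0.7038

Per-class precision (TP/(TP+FP)):
  class_0: TP=109, FP=2+15+42+7=66 → 109/175 = 0.62286
  class_1: TP=115, FP=1+11+40+1=53 → 115/168 = 0.68452
  class_2: TP=278, FP=8+3+51+5=67 → 278/345 = 0.80580
  class_3: TP=186, FP=7+3+15+7=32 → 186/218 = 0.85321
  class_4: TP=100, FP=5+5+21+50=81 → 100/181 = 0.55249
Macro-precision = mean = (0.62286 + 0.68452 + 0.80580 + 0.85321 + 0.55249) / 5 = 0.7038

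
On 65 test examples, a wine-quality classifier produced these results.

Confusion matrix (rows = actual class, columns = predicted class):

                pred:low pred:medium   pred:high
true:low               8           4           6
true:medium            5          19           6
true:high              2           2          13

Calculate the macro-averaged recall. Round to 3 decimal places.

0.614

Per-class recall (TP/(TP+FN)):
  low: TP=8, FN=4+6=10 → 8/18 = 0.4444
  medium: TP=19, FN=5+6=11 → 19/30 = 0.6333
  high: TP=13, FN=2+2=4 → 13/17 = 0.7647
Macro-recall = mean = (0.4444 + 0.6333 + 0.7647) / 3 = 0.614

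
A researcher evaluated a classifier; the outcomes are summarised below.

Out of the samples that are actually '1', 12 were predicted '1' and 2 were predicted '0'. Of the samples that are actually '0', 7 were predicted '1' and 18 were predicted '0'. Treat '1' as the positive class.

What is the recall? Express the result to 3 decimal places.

Recall = TP/(TP+FN) = 12/(12+2) = 12/14 = 0.857

0.857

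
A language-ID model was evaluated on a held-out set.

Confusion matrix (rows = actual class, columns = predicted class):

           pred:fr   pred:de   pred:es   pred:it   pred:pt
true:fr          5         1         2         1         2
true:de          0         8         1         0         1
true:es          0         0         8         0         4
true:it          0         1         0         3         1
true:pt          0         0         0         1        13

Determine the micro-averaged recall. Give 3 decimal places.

Micro-averaging pools counts across classes: ΣTP=37, ΣFP=15, ΣFN=15.
Micro-recall = TP/(TP+FN) on pooled counts = 0.712 (equals overall accuracy in single-label multiclass).

0.712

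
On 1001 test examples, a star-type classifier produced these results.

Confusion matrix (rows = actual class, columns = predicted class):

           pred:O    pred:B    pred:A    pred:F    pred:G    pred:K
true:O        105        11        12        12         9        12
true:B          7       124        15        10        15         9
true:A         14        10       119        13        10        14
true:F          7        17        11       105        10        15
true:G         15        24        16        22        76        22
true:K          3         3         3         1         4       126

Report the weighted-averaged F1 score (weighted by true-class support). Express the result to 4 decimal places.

0.6480

Per-class F1 score (2·TP/(2·TP+FP+FN)):
  O: TP=105, FP=7+14+7+15+3=46, FN=11+12+12+9+12=56 → 210/312 = 0.67308
  B: TP=124, FP=11+10+17+24+3=65, FN=7+15+10+15+9=56 → 248/369 = 0.67209
  A: TP=119, FP=12+15+11+16+3=57, FN=14+10+13+10+14=61 → 238/356 = 0.66854
  F: TP=105, FP=12+10+13+22+1=58, FN=7+17+11+10+15=60 → 210/328 = 0.64024
  G: TP=76, FP=9+15+10+10+4=48, FN=15+24+16+22+22=99 → 152/299 = 0.50836
  K: TP=126, FP=12+9+14+15+22=72, FN=3+3+3+1+4=14 → 252/338 = 0.74556
Weighted-F1 score = Σ (supportᵢ/N)·F1 scoreᵢ with N=1001: (161/1001)·0.67308 + (180/1001)·0.67209 + (180/1001)·0.66854 + (165/1001)·0.64024 + (175/1001)·0.50836 + (140/1001)·0.74556 = 0.6480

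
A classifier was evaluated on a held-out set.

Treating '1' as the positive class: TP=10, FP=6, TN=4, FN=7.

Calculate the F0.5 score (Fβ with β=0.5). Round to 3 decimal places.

0.617

Fβ = (1+β²)·TP / ((1+β²)·TP + β²·FN + FP), with β²=1/4
= 1.25·10 / (1.25·10 + 0.25·7 + 6) = 0.617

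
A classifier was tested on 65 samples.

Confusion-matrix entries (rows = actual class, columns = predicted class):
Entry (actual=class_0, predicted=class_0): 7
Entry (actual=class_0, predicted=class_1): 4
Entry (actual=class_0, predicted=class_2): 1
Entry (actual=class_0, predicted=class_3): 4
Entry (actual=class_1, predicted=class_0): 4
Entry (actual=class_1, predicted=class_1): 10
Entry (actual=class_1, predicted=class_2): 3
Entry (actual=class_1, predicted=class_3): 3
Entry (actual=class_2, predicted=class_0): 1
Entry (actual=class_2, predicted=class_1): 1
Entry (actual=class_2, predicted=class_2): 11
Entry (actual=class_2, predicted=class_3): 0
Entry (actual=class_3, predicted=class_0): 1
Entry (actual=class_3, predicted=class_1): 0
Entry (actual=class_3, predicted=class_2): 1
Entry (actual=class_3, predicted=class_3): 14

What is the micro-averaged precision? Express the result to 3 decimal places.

Micro-averaging pools counts across classes: ΣTP=42, ΣFP=23, ΣFN=23.
Micro-precision = TP/(TP+FP) on pooled counts = 0.646 (equals overall accuracy in single-label multiclass).

0.646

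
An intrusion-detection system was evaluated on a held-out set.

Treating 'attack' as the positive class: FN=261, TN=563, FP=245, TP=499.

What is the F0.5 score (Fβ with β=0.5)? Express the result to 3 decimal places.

0.668

Fβ = (1+β²)·TP / ((1+β²)·TP + β²·FN + FP), with β²=1/4
= 1.25·499 / (1.25·499 + 0.25·261 + 245) = 0.668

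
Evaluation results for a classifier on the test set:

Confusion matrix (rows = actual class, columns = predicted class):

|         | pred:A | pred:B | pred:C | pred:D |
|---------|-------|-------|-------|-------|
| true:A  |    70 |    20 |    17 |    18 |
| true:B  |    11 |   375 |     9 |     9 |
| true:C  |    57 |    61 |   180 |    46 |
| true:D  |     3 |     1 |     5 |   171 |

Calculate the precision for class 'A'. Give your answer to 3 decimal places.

0.496

Treat 'A' as positive and all other classes as negative.
precision = TP/(TP+FP).
A: TP=70, FP=11+57+3=71 → 70/141 = 0.4965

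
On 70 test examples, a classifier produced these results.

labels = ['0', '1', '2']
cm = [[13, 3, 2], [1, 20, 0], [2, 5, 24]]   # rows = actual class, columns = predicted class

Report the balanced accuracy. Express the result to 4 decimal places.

0.8163

Balanced accuracy = mean of per-class recall.
  0: recall = 13/18 = 0.72222
  1: recall = 20/21 = 0.95238
  2: recall = 24/31 = 0.77419
Mean = (0.72222 + 0.95238 + 0.77419) / 3 = 0.8163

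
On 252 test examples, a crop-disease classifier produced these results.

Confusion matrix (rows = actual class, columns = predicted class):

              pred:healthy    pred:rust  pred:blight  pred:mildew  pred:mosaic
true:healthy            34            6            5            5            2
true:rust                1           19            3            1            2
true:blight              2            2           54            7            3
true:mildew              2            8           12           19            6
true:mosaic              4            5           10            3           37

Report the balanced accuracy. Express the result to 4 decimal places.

Balanced accuracy = mean of per-class recall.
  healthy: recall = 34/52 = 0.65385
  rust: recall = 19/26 = 0.73077
  blight: recall = 54/68 = 0.79412
  mildew: recall = 19/47 = 0.40426
  mosaic: recall = 37/59 = 0.62712
Mean = (0.65385 + 0.73077 + 0.79412 + 0.40426 + 0.62712) / 5 = 0.6420

0.6420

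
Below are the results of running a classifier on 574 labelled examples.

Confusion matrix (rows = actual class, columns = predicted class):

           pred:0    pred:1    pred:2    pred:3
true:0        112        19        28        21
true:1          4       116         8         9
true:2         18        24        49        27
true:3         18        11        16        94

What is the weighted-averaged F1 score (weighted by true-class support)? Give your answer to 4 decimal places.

0.6409

Per-class F1 score (2·TP/(2·TP+FP+FN)):
  0: TP=112, FP=4+18+18=40, FN=19+28+21=68 → 224/332 = 0.67470
  1: TP=116, FP=19+24+11=54, FN=4+8+9=21 → 232/307 = 0.75570
  2: TP=49, FP=28+8+16=52, FN=18+24+27=69 → 98/219 = 0.44749
  3: TP=94, FP=21+9+27=57, FN=18+11+16=45 → 188/290 = 0.64828
Weighted-F1 score = Σ (supportᵢ/N)·F1 scoreᵢ with N=574: (180/574)·0.67470 + (137/574)·0.75570 + (118/574)·0.44749 + (139/574)·0.64828 = 0.6409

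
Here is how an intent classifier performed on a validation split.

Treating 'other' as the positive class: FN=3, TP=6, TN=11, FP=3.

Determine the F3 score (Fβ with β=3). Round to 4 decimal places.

0.6667

Fβ = (1+β²)·TP / ((1+β²)·TP + β²·FN + FP), with β²=9
= 10·6 / (10·6 + 9·3 + 3) = 0.6667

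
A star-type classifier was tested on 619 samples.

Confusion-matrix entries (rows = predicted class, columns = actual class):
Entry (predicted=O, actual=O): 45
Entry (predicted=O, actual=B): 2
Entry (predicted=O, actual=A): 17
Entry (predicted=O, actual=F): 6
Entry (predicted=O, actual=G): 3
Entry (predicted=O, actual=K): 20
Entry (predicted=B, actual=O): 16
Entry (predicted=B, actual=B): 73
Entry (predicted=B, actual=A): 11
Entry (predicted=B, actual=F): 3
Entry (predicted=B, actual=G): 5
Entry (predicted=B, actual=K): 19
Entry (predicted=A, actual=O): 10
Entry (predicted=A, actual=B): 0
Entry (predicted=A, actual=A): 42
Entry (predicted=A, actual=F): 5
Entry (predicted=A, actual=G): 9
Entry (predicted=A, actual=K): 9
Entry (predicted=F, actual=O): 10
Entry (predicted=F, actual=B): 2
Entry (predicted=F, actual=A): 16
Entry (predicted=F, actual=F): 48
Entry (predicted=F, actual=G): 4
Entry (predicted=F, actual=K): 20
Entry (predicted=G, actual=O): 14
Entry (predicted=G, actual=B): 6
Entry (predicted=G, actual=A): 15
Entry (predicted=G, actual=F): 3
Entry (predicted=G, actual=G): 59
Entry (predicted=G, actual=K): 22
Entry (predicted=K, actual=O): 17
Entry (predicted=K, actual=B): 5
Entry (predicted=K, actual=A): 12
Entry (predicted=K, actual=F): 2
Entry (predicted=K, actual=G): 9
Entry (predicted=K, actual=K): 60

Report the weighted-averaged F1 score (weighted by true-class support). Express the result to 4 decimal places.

0.5154

Per-class F1 score (2·TP/(2·TP+FP+FN)):
  O: TP=45, FP=2+17+6+3+20=48, FN=16+10+10+14+17=67 → 90/205 = 0.43902
  B: TP=73, FP=16+11+3+5+19=54, FN=2+0+2+6+5=15 → 146/215 = 0.67907
  A: TP=42, FP=10+0+5+9+9=33, FN=17+11+16+15+12=71 → 84/188 = 0.44681
  F: TP=48, FP=10+2+16+4+20=52, FN=6+3+5+3+2=19 → 96/167 = 0.57485
  G: TP=59, FP=14+6+15+3+22=60, FN=3+5+9+4+9=30 → 118/208 = 0.56731
  K: TP=60, FP=17+5+12+2+9=45, FN=20+19+9+20+22=90 → 120/255 = 0.47059
Weighted-F1 score = Σ (supportᵢ/N)·F1 scoreᵢ with N=619: (112/619)·0.43902 + (88/619)·0.67907 + (113/619)·0.44681 + (67/619)·0.57485 + (89/619)·0.56731 + (150/619)·0.47059 = 0.5154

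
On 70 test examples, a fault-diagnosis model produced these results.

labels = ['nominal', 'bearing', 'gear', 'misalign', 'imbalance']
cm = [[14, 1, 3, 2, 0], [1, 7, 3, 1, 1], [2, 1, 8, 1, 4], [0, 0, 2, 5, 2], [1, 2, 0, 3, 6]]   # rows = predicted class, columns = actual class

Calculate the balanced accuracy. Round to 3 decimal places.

0.558

Balanced accuracy = mean of per-class recall.
  nominal: recall = 14/18 = 0.7778
  bearing: recall = 7/11 = 0.6364
  gear: recall = 8/16 = 0.5000
  misalign: recall = 5/12 = 0.4167
  imbalance: recall = 6/13 = 0.4615
Mean = (0.7778 + 0.6364 + 0.5000 + 0.4167 + 0.4615) / 5 = 0.558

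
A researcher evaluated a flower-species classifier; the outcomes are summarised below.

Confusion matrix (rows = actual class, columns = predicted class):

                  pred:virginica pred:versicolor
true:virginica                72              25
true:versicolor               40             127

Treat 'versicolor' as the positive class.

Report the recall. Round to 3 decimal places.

0.760

Recall = TP/(TP+FN) = 127/(127+40) = 127/167 = 0.760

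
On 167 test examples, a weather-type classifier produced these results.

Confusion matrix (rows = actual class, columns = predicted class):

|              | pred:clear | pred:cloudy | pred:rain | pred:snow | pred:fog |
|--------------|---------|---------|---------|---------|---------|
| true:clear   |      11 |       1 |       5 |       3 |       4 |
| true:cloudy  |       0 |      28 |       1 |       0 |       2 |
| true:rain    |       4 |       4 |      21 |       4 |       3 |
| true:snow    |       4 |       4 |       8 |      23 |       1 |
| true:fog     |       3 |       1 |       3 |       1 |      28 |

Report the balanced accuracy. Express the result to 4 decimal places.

Balanced accuracy = mean of per-class recall.
  clear: recall = 11/24 = 0.45833
  cloudy: recall = 28/31 = 0.90323
  rain: recall = 21/36 = 0.58333
  snow: recall = 23/40 = 0.57500
  fog: recall = 28/36 = 0.77778
Mean = (0.45833 + 0.90323 + 0.58333 + 0.57500 + 0.77778) / 5 = 0.6595

0.6595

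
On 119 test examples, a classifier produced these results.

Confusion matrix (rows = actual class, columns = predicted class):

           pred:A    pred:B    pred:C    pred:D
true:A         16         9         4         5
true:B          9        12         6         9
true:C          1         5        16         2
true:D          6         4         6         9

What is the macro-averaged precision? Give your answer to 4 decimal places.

Per-class precision (TP/(TP+FP)):
  A: TP=16, FP=9+1+6=16 → 16/32 = 0.50000
  B: TP=12, FP=9+5+4=18 → 12/30 = 0.40000
  C: TP=16, FP=4+6+6=16 → 16/32 = 0.50000
  D: TP=9, FP=5+9+2=16 → 9/25 = 0.36000
Macro-precision = mean = (0.50000 + 0.40000 + 0.50000 + 0.36000) / 4 = 0.4400

0.4400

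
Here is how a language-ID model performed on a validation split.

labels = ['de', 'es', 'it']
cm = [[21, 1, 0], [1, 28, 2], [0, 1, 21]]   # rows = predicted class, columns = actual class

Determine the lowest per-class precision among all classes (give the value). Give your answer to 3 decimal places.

Per-class precision (TP/(TP+FP)):
  de: TP=21, FP=1+0=1 → 21/22 = 0.9545
  es: TP=28, FP=1+2=3 → 28/31 = 0.9032
  it: TP=21, FP=0+1=1 → 21/22 = 0.9545
Lowest is class 'es' with precision = 0.903.

0.903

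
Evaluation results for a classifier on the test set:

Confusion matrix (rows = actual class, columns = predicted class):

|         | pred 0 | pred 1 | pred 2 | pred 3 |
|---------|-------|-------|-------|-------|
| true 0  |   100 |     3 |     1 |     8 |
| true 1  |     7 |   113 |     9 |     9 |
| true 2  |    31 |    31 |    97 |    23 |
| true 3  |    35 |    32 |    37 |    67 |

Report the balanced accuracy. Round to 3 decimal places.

0.659

Balanced accuracy = mean of per-class recall.
  0: recall = 100/112 = 0.8929
  1: recall = 113/138 = 0.8188
  2: recall = 97/182 = 0.5330
  3: recall = 67/171 = 0.3918
Mean = (0.8929 + 0.8188 + 0.5330 + 0.3918) / 4 = 0.659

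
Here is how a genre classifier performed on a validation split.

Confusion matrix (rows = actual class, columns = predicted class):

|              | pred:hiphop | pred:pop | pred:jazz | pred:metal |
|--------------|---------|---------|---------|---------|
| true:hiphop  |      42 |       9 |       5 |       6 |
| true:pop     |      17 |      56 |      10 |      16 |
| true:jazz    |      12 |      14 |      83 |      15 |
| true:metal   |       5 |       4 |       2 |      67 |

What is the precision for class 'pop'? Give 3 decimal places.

0.675

Take TP from the diagonal, FP from the rest of the 'pop' prediction marginal, FN from the rest of the 'pop' actual marginal.
precision = TP/(TP+FP).
pop: TP=56, FP=9+14+4=27 → 56/83 = 0.6747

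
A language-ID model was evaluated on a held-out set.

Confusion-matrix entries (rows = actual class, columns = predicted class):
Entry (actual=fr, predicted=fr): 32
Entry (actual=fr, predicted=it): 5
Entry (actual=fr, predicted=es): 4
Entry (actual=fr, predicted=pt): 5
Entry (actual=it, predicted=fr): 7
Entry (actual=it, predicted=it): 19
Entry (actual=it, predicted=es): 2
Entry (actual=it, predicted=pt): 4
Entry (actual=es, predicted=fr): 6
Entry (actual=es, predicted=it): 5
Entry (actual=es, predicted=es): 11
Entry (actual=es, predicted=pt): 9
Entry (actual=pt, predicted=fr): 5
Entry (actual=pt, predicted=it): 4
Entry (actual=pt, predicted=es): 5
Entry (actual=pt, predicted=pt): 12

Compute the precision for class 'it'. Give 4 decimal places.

Take TP from the diagonal, FP from the rest of the 'it' prediction marginal, FN from the rest of the 'it' actual marginal.
precision = TP/(TP+FP).
it: TP=19, FP=5+5+4=14 → 19/33 = 0.57576

0.5758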